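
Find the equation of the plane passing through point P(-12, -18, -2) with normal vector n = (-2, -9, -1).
d = n·P = (-2)(-12) + (-9)(-18) + (-1)(-2) = 188
Plane: -2x - 9y - z = 188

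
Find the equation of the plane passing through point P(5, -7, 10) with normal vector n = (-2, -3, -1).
d = n·P = (-2)(5) + (-3)(-7) + (-1)(10) = 1
Plane: -2x - 3y - z = 1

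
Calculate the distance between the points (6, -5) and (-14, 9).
Using the distance formula: d = sqrt((x₂-x₁)² + (y₂-y₁)²)
dx = (-14) - 6 = -20
dy = 9 - (-5) = 14
d = sqrt((-20)² + 14²) = sqrt(400 + 196) = sqrt(596) = 24.41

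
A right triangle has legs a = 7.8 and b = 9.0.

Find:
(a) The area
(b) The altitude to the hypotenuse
(a) Area = ½ab = ½·7.8·9.0 = 35.1
(b) Hypotenuse c = √(7.8² + 9.0²) = √141.84 = 11.9097
    Area = ½·c·h_c  →  h_c = 2·Area/c = 2·35.1/11.9097 = 5.894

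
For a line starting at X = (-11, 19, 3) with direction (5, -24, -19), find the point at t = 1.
P(1) = (-11 + 5(1), 19 + (-24)(1), 3 + (-19)(1)) = (-6, -5, -16)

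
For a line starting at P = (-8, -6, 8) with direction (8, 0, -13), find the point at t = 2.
P(2) = (-8 + 8(2), -6 + 0(2), 8 + (-13)(2)) = (8, -6, -18)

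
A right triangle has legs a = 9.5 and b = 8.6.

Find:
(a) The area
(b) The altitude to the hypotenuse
(a) Area = ½ab = ½·9.5·8.6 = 40.85
(b) Hypotenuse c = √(9.5² + 8.6²) = √164.21 = 12.8144
    Area = ½·c·h_c  →  h_c = 2·Area/c = 2·40.85/12.8144 = 6.376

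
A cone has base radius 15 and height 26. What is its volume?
Volume = (1/3) * pi * r² * h
Volume = (1/3) * pi * 15² * 26
Volume = (1/3) * pi * 225 * 26
Volume = (1/3) * pi * 5850
Volume = 6126.11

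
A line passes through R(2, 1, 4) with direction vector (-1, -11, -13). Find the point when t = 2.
P(2) = (2 + (-1)(2), 1 + (-11)(2), 4 + (-13)(2)) = (0, -21, -22)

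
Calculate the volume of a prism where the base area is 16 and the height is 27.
Volume = base area * height
Volume = 16 * 27
Volume = 432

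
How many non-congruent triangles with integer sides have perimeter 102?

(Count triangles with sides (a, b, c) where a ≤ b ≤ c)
With a ≤ b ≤ c and a + b + c = 102, the triangle inequality a + b > c gives c < 102/2, so c ≤ 50.
Iterate a from 1 to ⌊p/3⌋ = 34; for each a, b ranges from a to ⌊(p−a)/2⌋ with c = p − a − b, keeping only c ≥ b.
Triples: (2, 50, 50), (3, 49, 50), (4, 48, 50), …
Count = 217 triangles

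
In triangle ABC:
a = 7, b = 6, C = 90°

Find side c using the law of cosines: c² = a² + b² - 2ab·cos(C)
c² = 7² + 6² - 2·7·6·cos(90°)
c² = 49 + 36 - 84·0.0000 = 85
c = √85 = 9.22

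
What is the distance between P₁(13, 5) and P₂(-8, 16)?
Using the distance formula: d = sqrt((x₂-x₁)² + (y₂-y₁)²)
dx = (-8) - 13 = -21
dy = 16 - 5 = 11
d = sqrt((-21)² + 11²) = sqrt(441 + 121) = sqrt(562) = 23.71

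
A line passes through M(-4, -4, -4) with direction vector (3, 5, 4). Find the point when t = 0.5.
P(0.5) = (-4 + 3(0.5), -4 + 5(0.5), -4 + 4(0.5)) = (-2.5, -1.5, -2)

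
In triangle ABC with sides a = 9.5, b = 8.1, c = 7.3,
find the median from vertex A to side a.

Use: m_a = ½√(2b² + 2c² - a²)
m_a = ½√(2·8.1² + 2·7.3² - 9.5²)
m_a = ½√(131.22 + 106.58 - 90.25) = ½√147.55 = 6.074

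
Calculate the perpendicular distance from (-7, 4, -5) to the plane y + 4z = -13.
d = |0(-7) + 1(4) + 4(-5) - (-13)| / √(0² + 1² + 4²) = 3/√17 = 0.7276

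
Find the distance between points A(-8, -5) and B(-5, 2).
Using the distance formula: d = sqrt((x₂-x₁)² + (y₂-y₁)²)
dx = (-5) - (-8) = 3
dy = 2 - (-5) = 7
d = sqrt(3² + 7²) = sqrt(9 + 49) = sqrt(58) = 7.62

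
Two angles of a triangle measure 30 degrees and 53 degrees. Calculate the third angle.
Sum of angles in a triangle = 180 degrees
Third angle = 180 - 30 - 53
Third angle = 97 degrees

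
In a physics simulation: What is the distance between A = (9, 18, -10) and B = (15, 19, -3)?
d = √[(6)² + (1)² + (7)²] = √86 = 9.274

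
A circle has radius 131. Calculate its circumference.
Circumference = 2 * pi * r
Circumference = 2 * pi * 131
Circumference = 823.10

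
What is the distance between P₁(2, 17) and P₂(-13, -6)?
Using the distance formula: d = sqrt((x₂-x₁)² + (y₂-y₁)²)
dx = (-13) - 2 = -15
dy = (-6) - 17 = -23
d = sqrt((-15)² + (-23)²) = sqrt(225 + 529) = sqrt(754) = 27.46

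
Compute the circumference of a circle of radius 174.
Circumference = 2 * pi * r
Circumference = 2 * pi * 174
Circumference = 1093.27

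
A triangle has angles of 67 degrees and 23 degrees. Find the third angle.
Sum of angles in a triangle = 180 degrees
Third angle = 180 - 67 - 23
Third angle = 90 degrees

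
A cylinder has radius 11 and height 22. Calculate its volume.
Volume = pi * r² * h
Volume = pi * 11² * 22
Volume = pi * 121 * 22
Volume = pi * 2662
Volume = 8362.92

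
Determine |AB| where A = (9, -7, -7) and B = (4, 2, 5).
d = √[(-5)² + (9)² + (12)²] = √250 = 15.81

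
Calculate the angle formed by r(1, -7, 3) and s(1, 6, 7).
r·s = -20, |r|² = 59, |s|² = 86
cos θ = -20/√5074 ≈ -0.2808
θ ≈ 106.3°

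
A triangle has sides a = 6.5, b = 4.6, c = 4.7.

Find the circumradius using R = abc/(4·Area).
s = (a+b+c)/2 = 7.9
Area = √(s(s-a)(s-b)(s-c)) = √(7.9·1.4·3.3·3.2) = 10.8071
R = abc/(4·Area) = (6.5·4.6·4.7)/(4·10.8071) = 140.53/43.2284 = 3.251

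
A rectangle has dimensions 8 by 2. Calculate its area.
Area = length * width
Area = 8 * 2
Area = 16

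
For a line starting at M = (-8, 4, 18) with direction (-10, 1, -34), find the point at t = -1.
P(-1) = (-8 + (-10)(-1), 4 + 1(-1), 18 + (-34)(-1)) = (2, 3, 52)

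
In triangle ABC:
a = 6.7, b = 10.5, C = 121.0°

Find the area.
Using A = ½ab·sin(C):
A = ½·6.7·10.5·sin(121.0°) = ½·70.35·0.857167 = 30.15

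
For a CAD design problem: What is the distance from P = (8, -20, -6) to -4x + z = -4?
d = |(-4)(8) + 0(-20) + 1(-6) - (-4)| / √((-4)² + 0² + 1²) = 34/√17 = 8.246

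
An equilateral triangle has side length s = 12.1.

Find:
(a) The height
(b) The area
(a) Height h = s·√3/2 = 12.1·√3/2 = 10.48
(b) Area = (√3/4)·s² = (√3/4)·12.1² = (√3/4)·146.41 = 63.4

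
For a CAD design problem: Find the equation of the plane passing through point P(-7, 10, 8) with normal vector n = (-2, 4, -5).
d = n·P = (-2)(-7) + (4)(10) + (-5)(8) = 14
Plane: -2x + 4y - 5z = 14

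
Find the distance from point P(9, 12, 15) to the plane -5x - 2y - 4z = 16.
d = |(-5)(9) + (-2)(12) + (-4)(15) - (16)| / √((-5)² + (-2)² + (-4)²) = 145/√45 = 21.62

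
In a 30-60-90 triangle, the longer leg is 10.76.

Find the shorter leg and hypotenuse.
In a 30-60-90 triangle, sides are in ratio 1 : √3 : 2.
Long leg = short leg·√3  →  short leg = 10.76/√3 = 6.212
Hypotenuse = 2·(short leg) = 2·10.76/√3 = 12.42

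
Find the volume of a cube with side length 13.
Volume = s³
Volume = 13³
Volume = 2197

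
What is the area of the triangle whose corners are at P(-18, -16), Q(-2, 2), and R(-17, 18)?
Using the coordinate formula: Area = (1/2)|x₁(y₂-y₃) + x₂(y₃-y₁) + x₃(y₁-y₂)|
Area = (1/2)|(-18)(2-18) + (-2)(18-(-16)) + (-17)((-16)-2)|
Area = (1/2)|(-18)*(-16) + (-2)*34 + (-17)*(-18)|
Area = (1/2)|288 + (-68) + 306|
Area = (1/2)*526 = 263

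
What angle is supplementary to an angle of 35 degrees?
Supplementary angles sum to 180 degrees.
Other angle = 180 - 35
Other angle = 145 degrees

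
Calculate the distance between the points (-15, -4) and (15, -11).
Using the distance formula: d = sqrt((x₂-x₁)² + (y₂-y₁)²)
dx = 15 - (-15) = 30
dy = (-11) - (-4) = -7
d = sqrt(30² + (-7)²) = sqrt(900 + 49) = sqrt(949) = 30.81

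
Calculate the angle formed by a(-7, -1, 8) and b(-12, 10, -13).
a·b = -30, |a|² = 114, |b|² = 413
cos θ = -30/√47082 ≈ -0.1383
θ ≈ 97.95°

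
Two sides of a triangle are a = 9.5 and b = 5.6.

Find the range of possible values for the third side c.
By the triangle inequality: |a - b| < c < a + b
|9.5 - 5.6| < c < 9.5 + 5.6
3.9 < c < 15.1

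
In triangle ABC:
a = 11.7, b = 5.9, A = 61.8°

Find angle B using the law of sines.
sin(B)/b = sin(A)/a
sin(B) = b·sin(A)/a = 5.9·sin(61.8°)/11.7 = 0.444418
B = arcsin(0.444418) = 26.39°  (b ≤ a, so B ≤ A and the acute solution is unique)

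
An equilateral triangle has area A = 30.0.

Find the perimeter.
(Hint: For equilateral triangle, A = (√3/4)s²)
A = (√3/4)s²  →  s² = 4A/√3 = 4·30.0/√3 = 69.282
s = 8.32358
Perimeter = 3s = 24.97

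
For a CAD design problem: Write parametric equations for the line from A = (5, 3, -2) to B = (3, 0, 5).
Direction vector d = B - A = (-2, -3, 7)
x = 5 - 2t, y = 3 - 3t, z = -2 + 7t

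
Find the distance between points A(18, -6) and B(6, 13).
Using the distance formula: d = sqrt((x₂-x₁)² + (y₂-y₁)²)
dx = 6 - 18 = -12
dy = 13 - (-6) = 19
d = sqrt((-12)² + 19²) = sqrt(144 + 361) = sqrt(505) = 22.47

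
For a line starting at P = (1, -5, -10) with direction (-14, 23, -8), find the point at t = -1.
P(-1) = (1 + (-14)(-1), -5 + 23(-1), -10 + (-8)(-1)) = (15, -28, -2)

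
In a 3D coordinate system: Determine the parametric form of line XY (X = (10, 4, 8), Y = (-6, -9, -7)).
Direction vector d = Y - X = (-16, -13, -15)
x = 10 - 16t, y = 4 - 13t, z = 8 - 15t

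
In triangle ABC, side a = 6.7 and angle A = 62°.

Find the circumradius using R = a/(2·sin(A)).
R = a/(2·sin(A)) = 6.7/(2·sin(62°))
R = 6.7/(2·0.882948) = 6.7/1.765895 = 3.794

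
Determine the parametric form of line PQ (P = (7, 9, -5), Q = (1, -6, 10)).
Direction vector d = Q - P = (-6, -15, 15)
x = 7 - 6t, y = 9 - 15t, z = -5 + 15t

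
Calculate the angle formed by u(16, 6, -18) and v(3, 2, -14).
u·v = 312, |u|² = 616, |v|² = 209
cos θ = 312/√128744 ≈ 0.8695
θ ≈ 29.59°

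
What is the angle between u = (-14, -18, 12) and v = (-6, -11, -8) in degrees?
u·v = 186, |u|² = 664, |v|² = 221
cos θ = 186/√146744 ≈ 0.4855
θ ≈ 60.95°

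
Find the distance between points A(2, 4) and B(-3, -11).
Using the distance formula: d = sqrt((x₂-x₁)² + (y₂-y₁)²)
dx = (-3) - 2 = -5
dy = (-11) - 4 = -15
d = sqrt((-5)² + (-15)²) = sqrt(25 + 225) = sqrt(250) = 15.81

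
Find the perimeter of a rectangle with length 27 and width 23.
Perimeter = 2 * (length + width)
Perimeter = 2 * (27 + 23)
Perimeter = 2 * 50
Perimeter = 100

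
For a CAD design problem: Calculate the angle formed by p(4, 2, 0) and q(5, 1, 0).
p·q = 22, |p|² = 20, |q|² = 26
cos θ = 22/√520 ≈ 0.9648
θ ≈ 15.26°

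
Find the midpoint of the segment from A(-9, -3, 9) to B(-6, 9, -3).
Midpoint = ((-9-6)/2, (-3+9)/2, (9-3)/2) = (-7.5, 3, 3)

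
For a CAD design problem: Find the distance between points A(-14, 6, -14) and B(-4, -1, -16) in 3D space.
d = √[(10)² + (-7)² + (-2)²] = √153 = 12.37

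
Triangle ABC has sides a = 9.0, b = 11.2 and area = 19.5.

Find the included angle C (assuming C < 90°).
Area = ½ab·sin(C)  →  sin(C) = 2·Area/(ab)
sin(C) = 2·19.5/(9.0·11.2) = 0.386905
C = arcsin(0.386905) = 22.76°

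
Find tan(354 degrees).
tan(354 degrees) = -0.1051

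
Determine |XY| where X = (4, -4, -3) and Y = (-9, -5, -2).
d = √[(-13)² + (-1)² + (1)²] = √171 = 13.08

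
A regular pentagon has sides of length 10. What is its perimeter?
Perimeter = number of sides * side length
Perimeter = 5 * 10
Perimeter = 50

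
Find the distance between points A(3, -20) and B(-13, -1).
Using the distance formula: d = sqrt((x₂-x₁)² + (y₂-y₁)²)
dx = (-13) - 3 = -16
dy = (-1) - (-20) = 19
d = sqrt((-16)² + 19²) = sqrt(256 + 361) = sqrt(617) = 24.84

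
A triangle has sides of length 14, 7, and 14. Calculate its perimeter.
Perimeter = sum of all sides
Perimeter = 14 + 7 + 14
Perimeter = 35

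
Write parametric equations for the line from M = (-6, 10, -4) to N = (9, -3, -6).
Direction vector d = N - M = (15, -13, -2)
x = -6 + 15t, y = 10 - 13t, z = -4 - 2t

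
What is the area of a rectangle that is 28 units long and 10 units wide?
Area = length * width
Area = 28 * 10
Area = 280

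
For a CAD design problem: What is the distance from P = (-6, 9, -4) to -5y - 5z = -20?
d = |0(-6) + (-5)(9) + (-5)(-4) - (-20)| / √(0² + (-5)² + (-5)²) = 5/√50 = 0.7071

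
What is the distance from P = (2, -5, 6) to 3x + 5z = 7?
d = |3(2) + 0(-5) + 5(6) - (7)| / √(3² + 0² + 5²) = 29/√34 = 4.973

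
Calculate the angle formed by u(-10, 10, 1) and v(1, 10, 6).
u·v = 96, |u|² = 201, |v|² = 137
cos θ = 96/√27537 ≈ 0.5785
θ ≈ 54.65°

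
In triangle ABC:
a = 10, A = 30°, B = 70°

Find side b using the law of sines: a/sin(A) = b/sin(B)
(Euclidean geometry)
b = a·sin(B)/sin(A) = 10·sin(70°)/sin(30°)
b = 10·0.939693/0.500000 = 18.79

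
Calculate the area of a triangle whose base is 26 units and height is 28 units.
Area = (1/2) * base * height
Area = (1/2) * 26 * 28
Area = 364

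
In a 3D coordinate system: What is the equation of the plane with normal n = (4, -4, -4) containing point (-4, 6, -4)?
d = n·P = (4)(-4) + (-4)(6) + (-4)(-4) = -24
Plane: 4x - 4y - 4z = -24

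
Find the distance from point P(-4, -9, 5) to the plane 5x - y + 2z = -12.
d = |5(-4) + (-1)(-9) + 2(5) - (-12)| / √(5² + (-1)² + 2²) = 11/√30 = 2.008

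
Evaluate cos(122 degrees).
cos(122 degrees) = -0.5299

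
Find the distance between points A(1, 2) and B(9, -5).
Using the distance formula: d = sqrt((x₂-x₁)² + (y₂-y₁)²)
dx = 9 - 1 = 8
dy = (-5) - 2 = -7
d = sqrt(8² + (-7)²) = sqrt(64 + 49) = sqrt(113) = 10.63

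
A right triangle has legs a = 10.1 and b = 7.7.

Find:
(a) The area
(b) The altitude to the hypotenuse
(a) Area = ½ab = ½·10.1·7.7 = 38.885
(b) Hypotenuse c = √(10.1² + 7.7²) = √161.3 = 12.7004
    Area = ½·c·h_c  →  h_c = 2·Area/c = 2·38.885/12.7004 = 6.123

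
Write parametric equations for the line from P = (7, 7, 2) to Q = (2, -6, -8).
Direction vector d = Q - P = (-5, -13, -10)
x = 7 - 5t, y = 7 - 13t, z = 2 - 10t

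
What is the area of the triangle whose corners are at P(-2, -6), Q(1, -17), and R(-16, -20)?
Using the coordinate formula: Area = (1/2)|x₁(y₂-y₃) + x₂(y₃-y₁) + x₃(y₁-y₂)|
Area = (1/2)|(-2)((-17)-(-20)) + 1((-20)-(-6)) + (-16)((-6)-(-17))|
Area = (1/2)|(-2)*3 + 1*(-14) + (-16)*11|
Area = (1/2)|(-6) + (-14) + (-176)|
Area = (1/2)*196 = 98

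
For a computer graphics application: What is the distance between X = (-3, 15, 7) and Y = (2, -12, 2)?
d = √[(5)² + (-27)² + (-5)²] = √779 = 27.91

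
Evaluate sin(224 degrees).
sin(224 degrees) = -0.6947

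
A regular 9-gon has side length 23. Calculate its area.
For a regular 9-gon with side length s = 23:
Apothem a = s / (2*tan(pi/9)) = 23 / (2*tan(pi/9)) ≈ 31.59599
Perimeter P = 9 * 23 = 207
Area = (1/2) * P * a = (1/2) * 207 * 31.59599 = 3270.18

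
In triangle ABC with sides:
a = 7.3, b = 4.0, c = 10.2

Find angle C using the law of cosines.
cos(C) = (a² + b² - c²)/(2ab)
cos(C) = (7.3² + 4.0² - 10.2²)/(2·7.3·4.0) = -34.75/58.4 = -0.595034
C = arccos(-0.595034) = 126.5°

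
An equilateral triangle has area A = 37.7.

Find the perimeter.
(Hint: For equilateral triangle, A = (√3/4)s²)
A = (√3/4)s²  →  s² = 4A/√3 = 4·37.7/√3 = 87.0644
s = 9.33083
Perimeter = 3s = 27.99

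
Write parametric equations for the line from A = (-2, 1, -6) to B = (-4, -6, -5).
Direction vector d = B - A = (-2, -7, 1)
x = -2 - 2t, y = 1 - 7t, z = -6 + t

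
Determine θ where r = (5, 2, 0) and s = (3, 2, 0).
r·s = 19, |r|² = 29, |s|² = 13
cos θ = 19/√377 ≈ 0.9785
θ ≈ 11.89°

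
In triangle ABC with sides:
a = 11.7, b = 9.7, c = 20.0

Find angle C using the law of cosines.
cos(C) = (a² + b² - c²)/(2ab)
cos(C) = (11.7² + 9.7² - 20.0²)/(2·11.7·9.7) = -169.02/226.98 = -0.744647
C = arccos(-0.744647) = 138.1°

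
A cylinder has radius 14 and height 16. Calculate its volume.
Volume = pi * r² * h
Volume = pi * 14² * 16
Volume = pi * 196 * 16
Volume = pi * 3136
Volume = 9852.03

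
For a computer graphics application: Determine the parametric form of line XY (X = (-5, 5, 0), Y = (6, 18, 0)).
Direction vector d = Y - X = (11, 13, 0)
x = -5 + 11t, y = 5 + 13t, z = 0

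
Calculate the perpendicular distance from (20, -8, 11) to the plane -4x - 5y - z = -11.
d = |(-4)(20) + (-5)(-8) + (-1)(11) - (-11)| / √((-4)² + (-5)² + (-1)²) = 40/√42 = 6.172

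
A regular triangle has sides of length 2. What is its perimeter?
Perimeter = number of sides * side length
Perimeter = 3 * 2
Perimeter = 6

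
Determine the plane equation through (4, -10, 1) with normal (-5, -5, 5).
d = n·P = (-5)(4) + (-5)(-10) + (5)(1) = 35
Plane: -5x - 5y + 5z = 35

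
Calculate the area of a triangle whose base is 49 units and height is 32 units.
Area = (1/2) * base * height
Area = (1/2) * 49 * 32
Area = 784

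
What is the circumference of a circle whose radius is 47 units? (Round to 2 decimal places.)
Circumference = 2 * pi * r
Circumference = 2 * pi * 47
Circumference = 295.31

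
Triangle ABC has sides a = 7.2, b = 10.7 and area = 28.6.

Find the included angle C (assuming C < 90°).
Area = ½ab·sin(C)  →  sin(C) = 2·Area/(ab)
sin(C) = 2·28.6/(7.2·10.7) = 0.742471
C = arcsin(0.742471) = 47.94°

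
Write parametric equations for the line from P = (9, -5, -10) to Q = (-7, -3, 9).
Direction vector d = Q - P = (-16, 2, 19)
x = 9 - 16t, y = -5 + 2t, z = -10 + 19t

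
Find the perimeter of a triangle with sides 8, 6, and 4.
Perimeter = sum of all sides
Perimeter = 8 + 6 + 4
Perimeter = 18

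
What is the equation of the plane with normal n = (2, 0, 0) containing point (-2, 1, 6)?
d = n·P = (2)(-2) + (0)(1) + (0)(6) = -4
Plane: 2x = -4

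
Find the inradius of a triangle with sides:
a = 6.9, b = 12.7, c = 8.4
s = (a+b+c)/2 = (6.9+12.7+8.4)/2 = 14
Area = √(s(s-a)(s-b)(s-c)) = √(14·7.1·1.3·5.6) = 26.9004
r = Area/s = 26.9004/14 = 1.921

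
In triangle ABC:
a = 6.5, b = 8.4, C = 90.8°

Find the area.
Using A = ½ab·sin(C):
A = ½·6.5·8.4·sin(90.8°) = ½·54.6·0.999903 = 27.3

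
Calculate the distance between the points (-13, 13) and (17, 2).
Using the distance formula: d = sqrt((x₂-x₁)² + (y₂-y₁)²)
dx = 17 - (-13) = 30
dy = 2 - 13 = -11
d = sqrt(30² + (-11)²) = sqrt(900 + 121) = sqrt(1021) = 31.95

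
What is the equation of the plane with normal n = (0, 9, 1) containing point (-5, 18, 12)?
d = n·P = (0)(-5) + (9)(18) + (1)(12) = 174
Plane: 9y + z = 174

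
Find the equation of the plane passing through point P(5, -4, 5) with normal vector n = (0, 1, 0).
d = n·P = (0)(5) + (1)(-4) + (0)(5) = -4
Plane: y = -4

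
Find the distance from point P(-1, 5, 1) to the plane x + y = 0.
d = |1(-1) + 1(5) + 0(1) - (0)| / √(1² + 1² + 0²) = 4/√2 = 2.828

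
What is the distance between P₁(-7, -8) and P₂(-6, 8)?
Using the distance formula: d = sqrt((x₂-x₁)² + (y₂-y₁)²)
dx = (-6) - (-7) = 1
dy = 8 - (-8) = 16
d = sqrt(1² + 16²) = sqrt(1 + 256) = sqrt(257) = 16.03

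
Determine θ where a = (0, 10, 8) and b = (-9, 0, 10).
a·b = 80, |a|² = 164, |b|² = 181
cos θ = 80/√29684 ≈ 0.4643
θ ≈ 62.33°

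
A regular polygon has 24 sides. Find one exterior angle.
Exterior angle of a regular n-gon = 360/n
Exterior angle = 360/24
Exterior angle = 15 degrees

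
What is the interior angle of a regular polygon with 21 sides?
Interior angle of a regular n-gon = (n-2)*180/n
Interior angle = (21-2)*180/21
Interior angle = 19*180/21
Interior angle = 3420/21
Interior angle = 162.86 degrees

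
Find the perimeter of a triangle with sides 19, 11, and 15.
Perimeter = sum of all sides
Perimeter = 19 + 11 + 15
Perimeter = 45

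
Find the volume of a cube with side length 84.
Volume = s³
Volume = 84³
Volume = 592704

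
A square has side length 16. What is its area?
Area = s²
Area = 16²
Area = 256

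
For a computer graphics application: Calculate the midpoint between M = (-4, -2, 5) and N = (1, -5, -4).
Midpoint = ((-4+1)/2, (-2-5)/2, (5-4)/2) = (-1.5, -3.5, 0.5)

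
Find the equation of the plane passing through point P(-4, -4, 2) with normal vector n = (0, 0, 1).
d = n·P = (0)(-4) + (0)(-4) + (1)(2) = 2
Plane: z = 2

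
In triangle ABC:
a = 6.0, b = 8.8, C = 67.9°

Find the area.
Using A = ½ab·sin(C):
A = ½·6.0·8.8·sin(67.9°) = ½·52.8·0.926529 = 24.46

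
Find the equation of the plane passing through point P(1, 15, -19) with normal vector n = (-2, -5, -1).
d = n·P = (-2)(1) + (-5)(15) + (-1)(-19) = -58
Plane: -2x - 5y - z = -58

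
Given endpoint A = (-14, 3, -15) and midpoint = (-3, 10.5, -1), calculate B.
B = (2×(-3) - (-14), 2×10.5 - 3, 2×(-1) - (-15)) = (8, 18, 13)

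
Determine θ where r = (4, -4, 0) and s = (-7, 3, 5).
r·s = -40, |r|² = 32, |s|² = 83
cos θ = -40/√2656 ≈ -0.7762
θ ≈ 140.9°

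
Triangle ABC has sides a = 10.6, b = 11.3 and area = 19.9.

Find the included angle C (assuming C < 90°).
Area = ½ab·sin(C)  →  sin(C) = 2·Area/(ab)
sin(C) = 2·19.9/(10.6·11.3) = 0.332276
C = arcsin(0.332276) = 19.41°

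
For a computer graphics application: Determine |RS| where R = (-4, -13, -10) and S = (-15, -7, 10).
d = √[(-11)² + (6)² + (20)²] = √557 = 23.6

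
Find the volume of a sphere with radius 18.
Volume = (4/3) * pi * r³
Volume = (4/3) * pi * 18³
Volume = (4/3) * pi * 5832
Volume = 24429.02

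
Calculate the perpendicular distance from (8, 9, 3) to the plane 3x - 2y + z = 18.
d = |3(8) + (-2)(9) + 1(3) - (18)| / √(3² + (-2)² + 1²) = 9/√14 = 2.405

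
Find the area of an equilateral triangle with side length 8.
Area = (sqrt(3)/4) * s²
Area = (sqrt(3)/4) * 8²
Area = (sqrt(3)/4) * 64
Area = 27.71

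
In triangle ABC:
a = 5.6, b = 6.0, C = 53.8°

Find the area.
Using A = ½ab·sin(C):
A = ½·5.6·6.0·sin(53.8°) = ½·33.6·0.806960 = 13.56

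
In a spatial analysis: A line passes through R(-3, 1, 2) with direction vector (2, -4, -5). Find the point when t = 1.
P(1) = (-3 + 2(1), 1 + (-4)(1), 2 + (-5)(1)) = (-1, -3, -3)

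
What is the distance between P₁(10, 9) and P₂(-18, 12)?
Using the distance formula: d = sqrt((x₂-x₁)² + (y₂-y₁)²)
dx = (-18) - 10 = -28
dy = 12 - 9 = 3
d = sqrt((-28)² + 3²) = sqrt(784 + 9) = sqrt(793) = 28.16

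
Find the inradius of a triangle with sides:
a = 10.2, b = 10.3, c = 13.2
s = (a+b+c)/2 = (10.2+10.3+13.2)/2 = 16.85
Area = √(s(s-a)(s-b)(s-c)) = √(16.85·6.65·6.55·3.65) = 51.758
r = Area/s = 51.758/16.85 = 3.072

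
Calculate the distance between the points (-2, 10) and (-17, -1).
Using the distance formula: d = sqrt((x₂-x₁)² + (y₂-y₁)²)
dx = (-17) - (-2) = -15
dy = (-1) - 10 = -11
d = sqrt((-15)² + (-11)²) = sqrt(225 + 121) = sqrt(346) = 18.60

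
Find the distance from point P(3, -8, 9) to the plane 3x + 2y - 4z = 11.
d = |3(3) + 2(-8) + (-4)(9) - (11)| / √(3² + 2² + (-4)²) = 54/√29 = 10.03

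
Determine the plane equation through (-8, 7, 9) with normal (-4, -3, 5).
d = n·P = (-4)(-8) + (-3)(7) + (5)(9) = 56
Plane: -4x - 3y + 5z = 56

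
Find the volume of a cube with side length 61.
Volume = s³
Volume = 61³
Volume = 226981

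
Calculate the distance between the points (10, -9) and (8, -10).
Using the distance formula: d = sqrt((x₂-x₁)² + (y₂-y₁)²)
dx = 8 - 10 = -2
dy = (-10) - (-9) = -1
d = sqrt((-2)² + (-1)²) = sqrt(4 + 1) = sqrt(5) = 2.24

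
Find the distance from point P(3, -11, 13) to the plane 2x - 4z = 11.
d = |2(3) + 0(-11) + (-4)(13) - (11)| / √(2² + 0² + (-4)²) = 57/√20 = 12.75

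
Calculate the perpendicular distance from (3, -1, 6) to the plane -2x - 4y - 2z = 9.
d = |(-2)(3) + (-4)(-1) + (-2)(6) - (9)| / √((-2)² + (-4)² + (-2)²) = 23/√24 = 4.695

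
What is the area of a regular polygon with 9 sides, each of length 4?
For a regular 9-gon with side length s = 4:
Apothem a = s / (2*tan(pi/9)) = 4 / (2*tan(pi/9)) ≈ 5.495
Perimeter P = 9 * 4 = 36
Area = (1/2) * P * a = (1/2) * 36 * 5.495 = 98.91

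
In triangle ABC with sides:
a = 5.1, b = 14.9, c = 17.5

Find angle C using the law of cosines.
cos(C) = (a² + b² - c²)/(2ab)
cos(C) = (5.1² + 14.9² - 17.5²)/(2·5.1·14.9) = -58.23/151.98 = -0.383143
C = arccos(-0.383143) = 112.5°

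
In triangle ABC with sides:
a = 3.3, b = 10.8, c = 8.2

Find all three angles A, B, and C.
By the law of cosines:
cos(A) = (b² + c² - a²)/(2bc) = 0.976682  →  A = 12.4°
cos(B) = (a² + c² - b²)/(2ac) = -0.711567  →  B = 135.4°
cos(C) = (a² + b² - c²)/(2ab) = 0.845819  →  C = 32.24°
Check: A + B + C = 180.0° ✓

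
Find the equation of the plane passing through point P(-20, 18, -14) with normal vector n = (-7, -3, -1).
d = n·P = (-7)(-20) + (-3)(18) + (-1)(-14) = 100
Plane: -7x - 3y - z = 100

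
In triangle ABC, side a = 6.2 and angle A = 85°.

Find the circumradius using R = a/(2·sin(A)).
R = a/(2·sin(A)) = 6.2/(2·sin(85°))
R = 6.2/(2·0.996195) = 6.2/1.992389 = 3.112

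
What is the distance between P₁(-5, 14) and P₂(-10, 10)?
Using the distance formula: d = sqrt((x₂-x₁)² + (y₂-y₁)²)
dx = (-10) - (-5) = -5
dy = 10 - 14 = -4
d = sqrt((-5)² + (-4)²) = sqrt(25 + 16) = sqrt(41) = 6.40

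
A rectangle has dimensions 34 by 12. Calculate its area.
Area = length * width
Area = 34 * 12
Area = 408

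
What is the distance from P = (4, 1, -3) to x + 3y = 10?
d = |1(4) + 3(1) + 0(-3) - (10)| / √(1² + 3² + 0²) = 3/√10 = 0.9487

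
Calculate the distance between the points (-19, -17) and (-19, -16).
Using the distance formula: d = sqrt((x₂-x₁)² + (y₂-y₁)²)
dx = (-19) - (-19) = 0
dy = (-16) - (-17) = 1
d = sqrt(0² + 1²) = sqrt(0 + 1) = sqrt(1) = 1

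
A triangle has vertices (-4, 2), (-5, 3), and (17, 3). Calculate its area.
Using the coordinate formula: Area = (1/2)|x₁(y₂-y₃) + x₂(y₃-y₁) + x₃(y₁-y₂)|
Area = (1/2)|(-4)(3-3) + (-5)(3-2) + 17(2-3)|
Area = (1/2)|(-4)*0 + (-5)*1 + 17*(-1)|
Area = (1/2)|0 + (-5) + (-17)|
Area = (1/2)*22 = 11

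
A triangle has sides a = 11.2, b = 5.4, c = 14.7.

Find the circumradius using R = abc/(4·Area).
s = (a+b+c)/2 = 15.65
Area = √(s(s-a)(s-b)(s-c)) = √(15.65·4.45·10.25·0.95) = 26.0412
R = abc/(4·Area) = (11.2·5.4·14.7)/(4·26.0412) = 889.056/104.1648 = 8.535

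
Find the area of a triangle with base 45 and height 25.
Area = (1/2) * base * height
Area = (1/2) * 45 * 25
Area = 562.50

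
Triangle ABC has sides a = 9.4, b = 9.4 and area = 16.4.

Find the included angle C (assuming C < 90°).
Area = ½ab·sin(C)  →  sin(C) = 2·Area/(ab)
sin(C) = 2·16.4/(9.4·9.4) = 0.371209
C = arcsin(0.371209) = 21.79°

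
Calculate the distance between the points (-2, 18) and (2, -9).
Using the distance formula: d = sqrt((x₂-x₁)² + (y₂-y₁)²)
dx = 2 - (-2) = 4
dy = (-9) - 18 = -27
d = sqrt(4² + (-27)²) = sqrt(16 + 729) = sqrt(745) = 27.29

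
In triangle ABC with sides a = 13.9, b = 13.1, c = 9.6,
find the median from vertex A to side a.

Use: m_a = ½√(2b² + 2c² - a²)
m_a = ½√(2·13.1² + 2·9.6² - 13.9²)
m_a = ½√(343.22 + 184.32 - 193.21) = ½√334.33 = 9.142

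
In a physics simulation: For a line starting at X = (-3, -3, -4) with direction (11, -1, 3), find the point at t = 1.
P(1) = (-3 + 11(1), -3 + (-1)(1), -4 + 3(1)) = (8, -4, -1)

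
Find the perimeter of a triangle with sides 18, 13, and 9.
Perimeter = sum of all sides
Perimeter = 18 + 13 + 9
Perimeter = 40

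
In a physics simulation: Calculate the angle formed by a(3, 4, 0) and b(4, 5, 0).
a·b = 32, |a|² = 25, |b|² = 41
cos θ = 32/√1025 ≈ 0.9995
θ ≈ 1.79°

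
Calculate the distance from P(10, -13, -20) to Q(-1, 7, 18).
d = √[(-11)² + (20)² + (38)²] = √1965 = 44.33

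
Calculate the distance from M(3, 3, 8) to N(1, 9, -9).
d = √[(-2)² + (6)² + (-17)²] = √329 = 18.14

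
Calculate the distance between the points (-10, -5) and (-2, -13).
Using the distance formula: d = sqrt((x₂-x₁)² + (y₂-y₁)²)
dx = (-2) - (-10) = 8
dy = (-13) - (-5) = -8
d = sqrt(8² + (-8)²) = sqrt(64 + 64) = sqrt(128) = 11.31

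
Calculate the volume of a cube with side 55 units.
Volume = s³
Volume = 55³
Volume = 166375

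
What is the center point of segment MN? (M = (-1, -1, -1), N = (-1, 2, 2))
Midpoint = ((-1-1)/2, (-1+2)/2, (-1+2)/2) = (-1, 0.5, 0.5)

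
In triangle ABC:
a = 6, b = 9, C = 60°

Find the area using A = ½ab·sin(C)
A = ½·6·9·sin(60°) = ½·54·0.866025 = 23.38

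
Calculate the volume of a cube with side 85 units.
Volume = s³
Volume = 85³
Volume = 614125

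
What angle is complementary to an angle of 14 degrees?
Complementary angles sum to 90 degrees.
Other angle = 90 - 14
Other angle = 76 degrees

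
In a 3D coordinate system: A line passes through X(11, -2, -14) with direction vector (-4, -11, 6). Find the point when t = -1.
P(-1) = (11 + (-4)(-1), -2 + (-11)(-1), -14 + 6(-1)) = (15, 9, -20)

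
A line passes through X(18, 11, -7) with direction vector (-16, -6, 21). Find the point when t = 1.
P(1) = (18 + (-16)(1), 11 + (-6)(1), -7 + 21(1)) = (2, 5, 14)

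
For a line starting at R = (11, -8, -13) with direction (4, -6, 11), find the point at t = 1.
P(1) = (11 + 4(1), -8 + (-6)(1), -13 + 11(1)) = (15, -14, -2)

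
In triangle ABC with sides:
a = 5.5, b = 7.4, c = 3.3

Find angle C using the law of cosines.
cos(C) = (a² + b² - c²)/(2ab)
cos(C) = (5.5² + 7.4² - 3.3²)/(2·5.5·7.4) = 74.12/81.4 = 0.910565
C = arccos(0.910565) = 24.42°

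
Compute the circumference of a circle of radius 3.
Circumference = 2 * pi * r
Circumference = 2 * pi * 3
Circumference = 18.85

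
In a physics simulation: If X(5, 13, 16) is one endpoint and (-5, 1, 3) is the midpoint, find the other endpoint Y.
Y = (2×(-5) - 5, 2×1 - 13, 2×3 - 16) = (-15, -11, -10)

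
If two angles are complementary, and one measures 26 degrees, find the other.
Complementary angles sum to 90 degrees.
Other angle = 90 - 26
Other angle = 64 degrees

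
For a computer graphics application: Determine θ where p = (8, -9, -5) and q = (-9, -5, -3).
p·q = -12, |p|² = 170, |q|² = 115
cos θ = -12/√19550 ≈ -0.08582
θ ≈ 94.92°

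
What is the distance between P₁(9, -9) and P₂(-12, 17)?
Using the distance formula: d = sqrt((x₂-x₁)² + (y₂-y₁)²)
dx = (-12) - 9 = -21
dy = 17 - (-9) = 26
d = sqrt((-21)² + 26²) = sqrt(441 + 676) = sqrt(1117) = 33.42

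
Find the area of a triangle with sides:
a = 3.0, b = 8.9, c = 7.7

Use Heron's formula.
s = (a+b+c)/2 = (3.0+8.9+7.7)/2 = 9.8
A = √(s(s-a)(s-b)(s-c)) = √(9.8·6.8·0.9·2.1)
A = √125.95 = 11.22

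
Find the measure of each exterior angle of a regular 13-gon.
Exterior angle of a regular n-gon = 360/n
Exterior angle = 360/13
Exterior angle = 27.69 degrees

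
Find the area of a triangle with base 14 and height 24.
Area = (1/2) * base * height
Area = (1/2) * 14 * 24
Area = 168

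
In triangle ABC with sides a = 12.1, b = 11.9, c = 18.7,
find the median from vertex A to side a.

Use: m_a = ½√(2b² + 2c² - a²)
m_a = ½√(2·11.9² + 2·18.7² - 12.1²)
m_a = ½√(283.22 + 699.38 - 146.41) = ½√836.19 = 14.46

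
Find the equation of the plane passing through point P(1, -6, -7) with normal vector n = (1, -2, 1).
d = n·P = (1)(1) + (-2)(-6) + (1)(-7) = 6
Plane: x - 2y + z = 6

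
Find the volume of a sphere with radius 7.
Volume = (4/3) * pi * r³
Volume = (4/3) * pi * 7³
Volume = (4/3) * pi * 343
Volume = 1436.76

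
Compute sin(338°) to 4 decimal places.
sin(338 degrees) = -0.3746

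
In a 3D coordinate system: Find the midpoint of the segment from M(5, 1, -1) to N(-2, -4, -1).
Midpoint = ((5-2)/2, (1-4)/2, (-1-1)/2) = (1.5, -1.5, -1)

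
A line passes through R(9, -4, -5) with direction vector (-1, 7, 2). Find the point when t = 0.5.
P(0.5) = (9 + (-1)(0.5), -4 + 7(0.5), -5 + 2(0.5)) = (8.5, -0.5, -4)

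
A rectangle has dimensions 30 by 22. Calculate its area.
Area = length * width
Area = 30 * 22
Area = 660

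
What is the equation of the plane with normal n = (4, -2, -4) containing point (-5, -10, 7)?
d = n·P = (4)(-5) + (-2)(-10) + (-4)(7) = -28
Plane: 4x - 2y - 4z = -28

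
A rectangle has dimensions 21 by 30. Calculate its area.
Area = length * width
Area = 21 * 30
Area = 630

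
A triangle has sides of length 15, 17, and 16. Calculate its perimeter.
Perimeter = sum of all sides
Perimeter = 15 + 17 + 16
Perimeter = 48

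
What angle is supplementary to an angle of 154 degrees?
Supplementary angles sum to 180 degrees.
Other angle = 180 - 154
Other angle = 26 degrees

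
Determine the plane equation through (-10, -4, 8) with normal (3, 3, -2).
d = n·P = (3)(-10) + (3)(-4) + (-2)(8) = -58
Plane: 3x + 3y - 2z = -58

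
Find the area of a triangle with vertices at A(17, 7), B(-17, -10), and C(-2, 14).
Using the coordinate formula: Area = (1/2)|x₁(y₂-y₃) + x₂(y₃-y₁) + x₃(y₁-y₂)|
Area = (1/2)|17((-10)-14) + (-17)(14-7) + (-2)(7-(-10))|
Area = (1/2)|17*(-24) + (-17)*7 + (-2)*17|
Area = (1/2)|(-408) + (-119) + (-34)|
Area = (1/2)*561 = 280.50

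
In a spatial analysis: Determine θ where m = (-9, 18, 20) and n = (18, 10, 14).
m·n = 298, |m|² = 805, |n|² = 620
cos θ = 298/√499100 ≈ 0.4218
θ ≈ 65.05°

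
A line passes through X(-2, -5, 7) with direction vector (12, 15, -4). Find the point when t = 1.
P(1) = (-2 + 12(1), -5 + 15(1), 7 + (-4)(1)) = (10, 10, 3)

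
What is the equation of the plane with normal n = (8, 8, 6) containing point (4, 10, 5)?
d = n·P = (8)(4) + (8)(10) + (6)(5) = 142
Plane: 8x + 8y + 6z = 142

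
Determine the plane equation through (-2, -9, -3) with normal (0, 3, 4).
d = n·P = (0)(-2) + (3)(-9) + (4)(-3) = -39
Plane: 3y + 4z = -39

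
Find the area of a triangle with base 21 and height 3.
Area = (1/2) * base * height
Area = (1/2) * 21 * 3
Area = 31.50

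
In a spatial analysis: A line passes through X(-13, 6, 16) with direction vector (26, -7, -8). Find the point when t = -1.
P(-1) = (-13 + 26(-1), 6 + (-7)(-1), 16 + (-8)(-1)) = (-39, 13, 24)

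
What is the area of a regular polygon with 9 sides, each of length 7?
For a regular 9-gon with side length s = 7:
Apothem a = s / (2*tan(pi/9)) = 7 / (2*tan(pi/9)) ≈ 9.6162
Perimeter P = 9 * 7 = 63
Area = (1/2) * P * a = (1/2) * 63 * 9.6162 = 302.91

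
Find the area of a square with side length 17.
Area = s²
Area = 17²
Area = 289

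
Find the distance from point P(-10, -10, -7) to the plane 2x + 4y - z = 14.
d = |2(-10) + 4(-10) + (-1)(-7) - (14)| / √(2² + 4² + (-1)²) = 67/√21 = 14.62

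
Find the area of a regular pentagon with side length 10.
For a regular 5-gon with side length s = 10:
Apothem a = s / (2*tan(pi/5)) = 10 / (2*tan(pi/5)) ≈ 6.8819
Perimeter P = 5 * 10 = 50
Area = (1/2) * P * a = (1/2) * 50 * 6.8819 = 172.05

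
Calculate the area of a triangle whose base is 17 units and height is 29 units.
Area = (1/2) * base * height
Area = (1/2) * 17 * 29
Area = 246.50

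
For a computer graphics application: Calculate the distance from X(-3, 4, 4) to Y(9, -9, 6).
d = √[(12)² + (-13)² + (2)²] = √317 = 17.8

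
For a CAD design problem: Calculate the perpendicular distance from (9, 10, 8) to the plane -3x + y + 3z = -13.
d = |(-3)(9) + 1(10) + 3(8) - (-13)| / √((-3)² + 1² + 3²) = 20/√19 = 4.588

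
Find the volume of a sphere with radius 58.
Volume = (4/3) * pi * r³
Volume = (4/3) * pi * 58³
Volume = (4/3) * pi * 195112
Volume = 817283.23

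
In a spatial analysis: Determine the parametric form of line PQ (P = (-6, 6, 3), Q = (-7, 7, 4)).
Direction vector d = Q - P = (-1, 1, 1)
x = -6 - t, y = 6 + t, z = 3 + t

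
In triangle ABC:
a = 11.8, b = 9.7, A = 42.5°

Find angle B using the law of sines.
sin(B)/b = sin(A)/a
sin(B) = b·sin(A)/a = 9.7·sin(42.5°)/11.8 = 0.555358
B = arcsin(0.555358) = 33.74°  (b ≤ a, so B ≤ A and the acute solution is unique)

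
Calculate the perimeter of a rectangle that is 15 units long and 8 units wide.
Perimeter = 2 * (length + width)
Perimeter = 2 * (15 + 8)
Perimeter = 2 * 23
Perimeter = 46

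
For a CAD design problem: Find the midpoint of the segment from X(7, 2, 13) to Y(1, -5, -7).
Midpoint = ((7+1)/2, (2-5)/2, (13-7)/2) = (4, -1.5, 3)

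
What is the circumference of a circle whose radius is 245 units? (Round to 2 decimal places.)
Circumference = 2 * pi * r
Circumference = 2 * pi * 245
Circumference = 1539.38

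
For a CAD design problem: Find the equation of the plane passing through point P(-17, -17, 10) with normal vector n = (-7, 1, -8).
d = n·P = (-7)(-17) + (1)(-17) + (-8)(10) = 22
Plane: -7x + y - 8z = 22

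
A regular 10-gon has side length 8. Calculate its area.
For a regular 10-gon with side length s = 8:
Apothem a = s / (2*tan(pi/10)) = 8 / (2*tan(pi/10)) ≈ 12.3107
Perimeter P = 10 * 8 = 80
Area = (1/2) * P * a = (1/2) * 80 * 12.3107 = 492.43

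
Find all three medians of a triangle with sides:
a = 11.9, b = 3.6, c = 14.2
Using m_x = ½√(2y² + 2z² - x²):
m_a = ½√(2·3.6² + 2·14.2² - 11.9²) = ½√287.59 = 8.479
m_b = ½√(2·11.9² + 2·14.2² - 3.6²) = ½√673.54 = 12.98
m_c = ½√(2·11.9² + 2·3.6² - 14.2²) = ½√107.5 = 5.184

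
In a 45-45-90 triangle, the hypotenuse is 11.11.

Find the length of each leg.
In a 45-45-90 triangle, hypotenuse = leg·√2  →  leg = hypotenuse/√2
leg = 11.11/√2 = 7.856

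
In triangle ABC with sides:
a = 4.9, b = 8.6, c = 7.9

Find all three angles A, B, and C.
By the law of cosines:
cos(A) = (b² + c² - a²)/(2bc) = 0.826906  →  A = 34.22°
cos(B) = (a² + c² - b²)/(2ac) = 0.160940  →  B = 80.74°
cos(C) = (a² + b² - c²)/(2ab) = 0.421927  →  C = 65.04°
Check: A + B + C = 180.0° ✓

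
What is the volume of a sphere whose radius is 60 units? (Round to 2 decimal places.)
Volume = (4/3) * pi * r³
Volume = (4/3) * pi * 60³
Volume = (4/3) * pi * 216000
Volume = 904778.68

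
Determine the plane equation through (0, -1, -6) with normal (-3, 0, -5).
d = n·P = (-3)(0) + (0)(-1) + (-5)(-6) = 30
Plane: -3x - 5z = 30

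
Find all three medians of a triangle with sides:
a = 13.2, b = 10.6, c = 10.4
Using m_x = ½√(2y² + 2z² - x²):
m_a = ½√(2·10.6² + 2·10.4² - 13.2²) = ½√266.8 = 8.167
m_b = ½√(2·13.2² + 2·10.4² - 10.6²) = ½√452.44 = 10.64
m_c = ½√(2·13.2² + 2·10.6² - 10.4²) = ½√465.04 = 10.78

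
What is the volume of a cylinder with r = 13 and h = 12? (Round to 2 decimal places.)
Volume = pi * r² * h
Volume = pi * 13² * 12
Volume = pi * 169 * 12
Volume = pi * 2028
Volume = 6371.15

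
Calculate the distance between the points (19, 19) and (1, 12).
Using the distance formula: d = sqrt((x₂-x₁)² + (y₂-y₁)²)
dx = 1 - 19 = -18
dy = 12 - 19 = -7
d = sqrt((-18)² + (-7)²) = sqrt(324 + 49) = sqrt(373) = 19.31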